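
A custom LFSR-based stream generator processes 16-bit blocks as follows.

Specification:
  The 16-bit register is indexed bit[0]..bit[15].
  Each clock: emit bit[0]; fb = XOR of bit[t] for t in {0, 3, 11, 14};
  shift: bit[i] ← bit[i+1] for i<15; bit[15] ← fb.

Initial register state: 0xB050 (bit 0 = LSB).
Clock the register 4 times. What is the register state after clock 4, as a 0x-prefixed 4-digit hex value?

0x6B05

reg_0 = 0xB050
clock 1: out=0, reg = 0x5828
clock 2: out=0, reg = 0xAC14
clock 3: out=0, reg = 0xD60A
clock 4: out=0, reg = 0x6B05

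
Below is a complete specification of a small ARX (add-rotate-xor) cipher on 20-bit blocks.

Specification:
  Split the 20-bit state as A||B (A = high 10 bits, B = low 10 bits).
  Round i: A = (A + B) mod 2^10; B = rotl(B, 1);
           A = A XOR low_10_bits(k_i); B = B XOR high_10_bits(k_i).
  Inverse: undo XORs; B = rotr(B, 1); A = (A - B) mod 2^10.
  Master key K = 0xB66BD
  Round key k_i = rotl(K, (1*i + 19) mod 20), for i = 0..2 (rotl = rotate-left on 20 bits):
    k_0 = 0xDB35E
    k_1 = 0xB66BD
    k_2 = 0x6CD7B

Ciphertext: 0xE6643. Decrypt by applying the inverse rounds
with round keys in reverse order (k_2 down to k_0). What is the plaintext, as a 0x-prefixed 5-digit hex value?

0x46C7E

s_0 = ciphertext = 0xE6643
s_1 = InvRound(s_0, k_2) = 0x3A9F8
s_2 = InvRound(s_1, k_1) = 0xB1F90
s_3 = InvRound(s_2, k_0) = 0x46C7E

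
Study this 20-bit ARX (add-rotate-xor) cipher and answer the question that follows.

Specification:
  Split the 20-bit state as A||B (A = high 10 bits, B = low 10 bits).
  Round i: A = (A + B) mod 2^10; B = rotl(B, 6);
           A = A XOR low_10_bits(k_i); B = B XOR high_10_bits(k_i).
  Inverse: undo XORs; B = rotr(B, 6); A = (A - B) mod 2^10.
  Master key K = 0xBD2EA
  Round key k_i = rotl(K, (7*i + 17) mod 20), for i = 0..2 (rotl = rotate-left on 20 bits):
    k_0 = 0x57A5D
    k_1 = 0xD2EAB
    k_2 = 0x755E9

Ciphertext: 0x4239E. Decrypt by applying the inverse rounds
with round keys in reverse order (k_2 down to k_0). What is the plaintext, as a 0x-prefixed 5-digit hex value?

0x7C319

s_0 = ciphertext = 0x4239E
s_1 = InvRound(s_0, k_2) = 0x0A0B9
s_2 = InvRound(s_1, k_1) = 0xD532F
s_3 = InvRound(s_2, k_0) = 0x7C319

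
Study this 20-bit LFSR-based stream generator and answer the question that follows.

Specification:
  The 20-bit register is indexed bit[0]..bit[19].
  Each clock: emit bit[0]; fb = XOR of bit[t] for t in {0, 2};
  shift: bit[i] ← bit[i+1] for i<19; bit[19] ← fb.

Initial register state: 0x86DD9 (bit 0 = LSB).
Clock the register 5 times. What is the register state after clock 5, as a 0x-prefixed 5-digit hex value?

0x7C36E

reg_0 = 0x86DD9
clock 1: out=1, reg = 0xC36EC
clock 2: out=0, reg = 0xE1B76
clock 3: out=0, reg = 0xF0DBB
clock 4: out=1, reg = 0xF86DD
clock 5: out=1, reg = 0x7C36E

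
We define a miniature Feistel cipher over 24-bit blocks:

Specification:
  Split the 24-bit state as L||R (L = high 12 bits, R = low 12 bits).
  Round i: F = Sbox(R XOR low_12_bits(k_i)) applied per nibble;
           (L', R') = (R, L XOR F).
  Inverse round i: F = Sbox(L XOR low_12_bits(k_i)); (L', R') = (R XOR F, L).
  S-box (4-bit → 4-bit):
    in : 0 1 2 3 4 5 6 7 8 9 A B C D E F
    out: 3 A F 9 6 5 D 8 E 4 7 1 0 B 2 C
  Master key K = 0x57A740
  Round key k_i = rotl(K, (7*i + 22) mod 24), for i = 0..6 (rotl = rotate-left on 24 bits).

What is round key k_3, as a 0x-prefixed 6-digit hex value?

0x02BD3A

K = 0x57A740
k_0 = rotl(K, (7*0+22) mod 24) = rotl(K, 22) = 0x15E9D0
k_1 = rotl(K, (7*1+22) mod 24) = rotl(K, 5) = 0xF4E80A
k_2 = rotl(K, (7*2+22) mod 24) = rotl(K, 12) = 0x74057A
k_3 = rotl(K, (7*3+22) mod 24) = rotl(K, 19) = 0x02BD3A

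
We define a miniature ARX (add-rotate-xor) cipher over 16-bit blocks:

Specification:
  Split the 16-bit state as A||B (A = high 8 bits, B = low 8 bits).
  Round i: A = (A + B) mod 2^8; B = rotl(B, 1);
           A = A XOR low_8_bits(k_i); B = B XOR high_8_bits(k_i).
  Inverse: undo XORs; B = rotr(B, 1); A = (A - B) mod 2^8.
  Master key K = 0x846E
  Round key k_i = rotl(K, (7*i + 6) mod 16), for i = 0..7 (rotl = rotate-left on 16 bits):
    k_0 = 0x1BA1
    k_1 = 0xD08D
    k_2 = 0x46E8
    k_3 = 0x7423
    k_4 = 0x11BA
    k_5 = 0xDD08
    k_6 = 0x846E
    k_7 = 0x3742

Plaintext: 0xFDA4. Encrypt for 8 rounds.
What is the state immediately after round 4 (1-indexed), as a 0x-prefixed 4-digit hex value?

0x4A29

s_0 = plaintext = 0xFDA4
s_1 = Round(s_0, k_0) = 0x0052
s_2 = Round(s_1, k_1) = 0xDF74
s_3 = Round(s_2, k_2) = 0xBBAE
s_4 = Round(s_3, k_3) = 0x4A29
s_5 = Round(s_4, k_4) = 0xC943
s_6 = Round(s_5, k_5) = 0x045B
s_7 = Round(s_6, k_6) = 0x3132
s_8 = Round(s_7, k_7) = 0x2153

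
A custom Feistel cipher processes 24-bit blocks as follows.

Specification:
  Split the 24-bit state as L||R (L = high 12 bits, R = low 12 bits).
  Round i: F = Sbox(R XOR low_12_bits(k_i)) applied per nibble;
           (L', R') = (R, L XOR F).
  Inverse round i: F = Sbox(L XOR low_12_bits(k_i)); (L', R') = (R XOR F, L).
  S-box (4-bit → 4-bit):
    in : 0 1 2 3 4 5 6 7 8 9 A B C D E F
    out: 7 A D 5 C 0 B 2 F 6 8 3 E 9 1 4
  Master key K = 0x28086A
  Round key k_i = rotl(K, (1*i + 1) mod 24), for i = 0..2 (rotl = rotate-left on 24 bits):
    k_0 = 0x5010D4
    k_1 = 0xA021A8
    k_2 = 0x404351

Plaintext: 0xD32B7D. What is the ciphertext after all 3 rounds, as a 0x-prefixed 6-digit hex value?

s_0 = plaintext = 0xD32B7D
s_1 = Round(s_0, k_0) = 0xB7DEB4
s_2 = Round(s_1, k_1) = 0xEB4FD3
s_3 = Round(s_2, k_2) = 0xFD3049

0xFD3049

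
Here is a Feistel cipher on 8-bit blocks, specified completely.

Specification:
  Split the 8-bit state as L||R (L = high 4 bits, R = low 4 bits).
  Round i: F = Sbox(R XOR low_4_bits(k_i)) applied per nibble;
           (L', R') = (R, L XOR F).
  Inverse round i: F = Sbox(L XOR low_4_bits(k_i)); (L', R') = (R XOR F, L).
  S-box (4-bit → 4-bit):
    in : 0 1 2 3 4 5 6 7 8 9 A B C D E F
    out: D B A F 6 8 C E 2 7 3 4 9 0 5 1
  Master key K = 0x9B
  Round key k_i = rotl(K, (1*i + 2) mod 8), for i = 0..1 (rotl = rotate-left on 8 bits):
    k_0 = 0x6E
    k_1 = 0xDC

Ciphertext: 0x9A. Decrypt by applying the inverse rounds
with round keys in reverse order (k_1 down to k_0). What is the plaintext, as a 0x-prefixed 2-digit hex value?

0x02

s_0 = ciphertext = 0x9A
s_1 = InvRound(s_0, k_1) = 0x29
s_2 = InvRound(s_1, k_0) = 0x02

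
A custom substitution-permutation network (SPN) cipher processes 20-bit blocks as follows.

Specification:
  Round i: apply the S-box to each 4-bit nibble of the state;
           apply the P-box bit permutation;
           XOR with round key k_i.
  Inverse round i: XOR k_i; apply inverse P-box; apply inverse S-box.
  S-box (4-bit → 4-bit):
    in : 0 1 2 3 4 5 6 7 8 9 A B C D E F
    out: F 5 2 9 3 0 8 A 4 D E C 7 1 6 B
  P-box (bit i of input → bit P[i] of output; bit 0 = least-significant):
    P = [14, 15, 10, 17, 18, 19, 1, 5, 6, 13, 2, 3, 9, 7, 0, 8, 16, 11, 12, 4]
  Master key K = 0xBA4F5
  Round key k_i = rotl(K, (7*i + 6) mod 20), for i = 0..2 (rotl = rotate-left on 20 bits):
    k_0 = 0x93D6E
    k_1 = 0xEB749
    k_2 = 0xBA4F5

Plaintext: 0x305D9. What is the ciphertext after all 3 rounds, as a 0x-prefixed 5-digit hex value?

s_0 = plaintext = 0x305D9
s_1 = Round(s_0, k_0) = 0xE7AFF
s_2 = Round(s_1, k_1) = 0x04EE5
s_3 = Round(s_2, k_2) = 0x29E63

0x29E63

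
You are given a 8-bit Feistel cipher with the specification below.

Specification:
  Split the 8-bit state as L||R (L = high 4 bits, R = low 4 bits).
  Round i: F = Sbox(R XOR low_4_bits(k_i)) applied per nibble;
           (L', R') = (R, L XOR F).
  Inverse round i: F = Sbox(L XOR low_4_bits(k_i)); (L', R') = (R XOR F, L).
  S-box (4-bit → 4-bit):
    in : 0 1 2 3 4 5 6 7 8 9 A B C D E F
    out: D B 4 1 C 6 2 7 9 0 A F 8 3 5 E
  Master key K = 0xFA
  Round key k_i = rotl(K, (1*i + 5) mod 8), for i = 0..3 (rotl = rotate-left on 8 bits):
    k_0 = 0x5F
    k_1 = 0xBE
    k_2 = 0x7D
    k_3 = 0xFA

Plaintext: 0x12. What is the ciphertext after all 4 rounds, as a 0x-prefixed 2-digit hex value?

s_0 = plaintext = 0x12
s_1 = Round(s_0, k_0) = 0x22
s_2 = Round(s_1, k_1) = 0x2A
s_3 = Round(s_2, k_2) = 0xA5
s_4 = Round(s_3, k_3) = 0x54

0x54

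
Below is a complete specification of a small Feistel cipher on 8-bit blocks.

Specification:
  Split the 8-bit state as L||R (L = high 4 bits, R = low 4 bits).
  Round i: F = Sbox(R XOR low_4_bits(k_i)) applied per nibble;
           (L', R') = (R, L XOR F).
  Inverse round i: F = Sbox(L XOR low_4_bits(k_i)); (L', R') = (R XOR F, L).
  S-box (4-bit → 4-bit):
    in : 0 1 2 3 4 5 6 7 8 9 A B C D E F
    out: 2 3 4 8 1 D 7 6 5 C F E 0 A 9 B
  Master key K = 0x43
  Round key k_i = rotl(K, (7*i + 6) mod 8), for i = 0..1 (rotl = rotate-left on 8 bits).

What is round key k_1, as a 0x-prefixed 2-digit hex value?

K = 0x43
k_0 = rotl(K, (7*0+6) mod 8) = rotl(K, 6) = 0xD0
k_1 = rotl(K, (7*1+6) mod 8) = rotl(K, 5) = 0x68

0x68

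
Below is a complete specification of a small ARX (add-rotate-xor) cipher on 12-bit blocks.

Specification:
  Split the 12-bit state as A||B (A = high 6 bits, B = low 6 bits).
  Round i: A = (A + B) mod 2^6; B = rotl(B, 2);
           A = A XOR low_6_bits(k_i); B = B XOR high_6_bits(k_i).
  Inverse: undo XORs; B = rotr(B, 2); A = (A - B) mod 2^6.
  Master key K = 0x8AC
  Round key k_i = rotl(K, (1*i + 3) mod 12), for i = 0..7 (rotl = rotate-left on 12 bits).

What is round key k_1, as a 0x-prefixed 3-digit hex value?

0xAC8

K = 0x8AC
k_0 = rotl(K, (1*0+3) mod 12) = rotl(K, 3) = 0x564
k_1 = rotl(K, (1*1+3) mod 12) = rotl(K, 4) = 0xAC8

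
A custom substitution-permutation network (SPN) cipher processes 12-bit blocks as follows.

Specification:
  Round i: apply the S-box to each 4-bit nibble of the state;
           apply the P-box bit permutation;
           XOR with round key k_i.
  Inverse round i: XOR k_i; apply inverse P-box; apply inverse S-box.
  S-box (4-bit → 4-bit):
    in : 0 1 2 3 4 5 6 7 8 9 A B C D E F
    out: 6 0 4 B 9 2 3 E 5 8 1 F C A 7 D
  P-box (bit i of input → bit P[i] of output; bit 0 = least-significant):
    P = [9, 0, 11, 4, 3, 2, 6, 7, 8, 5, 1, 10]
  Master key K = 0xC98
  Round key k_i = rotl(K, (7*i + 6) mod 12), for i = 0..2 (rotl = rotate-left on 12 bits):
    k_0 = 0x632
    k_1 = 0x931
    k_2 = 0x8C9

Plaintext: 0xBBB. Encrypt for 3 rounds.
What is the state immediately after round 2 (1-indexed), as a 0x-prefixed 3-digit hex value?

s_0 = plaintext = 0xBBB
s_1 = Round(s_0, k_0) = 0x9CD
s_2 = Round(s_1, k_1) = 0xDE0
s_3 = Round(s_2, k_2) = 0x4A4

0xDE0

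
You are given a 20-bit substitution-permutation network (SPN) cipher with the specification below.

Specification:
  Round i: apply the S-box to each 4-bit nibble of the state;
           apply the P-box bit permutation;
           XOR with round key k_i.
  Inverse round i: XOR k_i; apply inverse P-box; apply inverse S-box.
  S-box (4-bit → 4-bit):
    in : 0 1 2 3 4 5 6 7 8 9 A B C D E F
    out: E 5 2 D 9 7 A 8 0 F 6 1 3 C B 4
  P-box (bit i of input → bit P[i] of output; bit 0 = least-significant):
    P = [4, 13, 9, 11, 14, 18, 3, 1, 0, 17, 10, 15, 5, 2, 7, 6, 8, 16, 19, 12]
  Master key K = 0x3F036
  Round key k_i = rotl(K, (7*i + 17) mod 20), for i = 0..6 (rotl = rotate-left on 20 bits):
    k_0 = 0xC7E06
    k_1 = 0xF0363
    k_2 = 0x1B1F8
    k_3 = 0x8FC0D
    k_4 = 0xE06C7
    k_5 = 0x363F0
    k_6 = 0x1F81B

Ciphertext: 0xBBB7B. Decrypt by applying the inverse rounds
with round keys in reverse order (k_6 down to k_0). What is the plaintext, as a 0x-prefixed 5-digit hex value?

0x91719

s_0 = ciphertext = 0xBBB7B
s_1 = InvRound(s_0, k_6) = 0x142BF
s_2 = InvRound(s_1, k_5) = 0xB6CD2
s_3 = InvRound(s_2, k_4) = 0x22BC9
s_4 = InvRound(s_3, k_3) = 0x300BF
s_5 = InvRound(s_4, k_2) = 0x46E72
s_6 = InvRound(s_5, k_1) = 0x585BE
s_7 = InvRound(s_6, k_0) = 0x91719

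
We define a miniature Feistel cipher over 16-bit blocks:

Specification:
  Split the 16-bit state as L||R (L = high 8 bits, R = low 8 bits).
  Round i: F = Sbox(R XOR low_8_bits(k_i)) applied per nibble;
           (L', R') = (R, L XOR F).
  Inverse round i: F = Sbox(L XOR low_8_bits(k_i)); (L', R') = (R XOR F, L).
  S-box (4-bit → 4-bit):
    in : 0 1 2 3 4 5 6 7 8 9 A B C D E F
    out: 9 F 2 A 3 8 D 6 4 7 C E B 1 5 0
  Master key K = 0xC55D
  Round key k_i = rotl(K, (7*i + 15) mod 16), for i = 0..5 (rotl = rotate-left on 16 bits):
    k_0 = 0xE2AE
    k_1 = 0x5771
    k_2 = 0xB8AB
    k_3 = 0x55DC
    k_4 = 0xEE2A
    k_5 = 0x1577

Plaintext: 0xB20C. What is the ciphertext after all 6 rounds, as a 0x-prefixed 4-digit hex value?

0xF545

s_0 = plaintext = 0xB20C
s_1 = Round(s_0, k_0) = 0x0C70
s_2 = Round(s_1, k_1) = 0x7093
s_3 = Round(s_2, k_2) = 0x93D4
s_4 = Round(s_3, k_3) = 0xD407
s_5 = Round(s_4, k_4) = 0x07F5
s_6 = Round(s_5, k_5) = 0xF545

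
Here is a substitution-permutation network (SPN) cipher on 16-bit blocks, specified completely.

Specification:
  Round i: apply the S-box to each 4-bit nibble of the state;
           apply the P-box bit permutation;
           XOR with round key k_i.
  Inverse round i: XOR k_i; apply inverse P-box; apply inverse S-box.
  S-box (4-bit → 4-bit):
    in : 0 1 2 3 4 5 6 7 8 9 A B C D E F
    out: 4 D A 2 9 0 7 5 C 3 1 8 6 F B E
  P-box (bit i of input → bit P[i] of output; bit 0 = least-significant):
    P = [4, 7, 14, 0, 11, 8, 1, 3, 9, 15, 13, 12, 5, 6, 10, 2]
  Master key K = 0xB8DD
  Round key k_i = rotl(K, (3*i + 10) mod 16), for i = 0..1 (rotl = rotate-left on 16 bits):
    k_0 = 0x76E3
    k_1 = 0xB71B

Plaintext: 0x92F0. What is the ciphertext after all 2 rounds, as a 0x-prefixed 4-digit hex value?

s_0 = plaintext = 0x92F0
s_1 = Round(s_0, k_0) = 0xA789
s_2 = Round(s_1, k_1) = 0x95A1

0x95A1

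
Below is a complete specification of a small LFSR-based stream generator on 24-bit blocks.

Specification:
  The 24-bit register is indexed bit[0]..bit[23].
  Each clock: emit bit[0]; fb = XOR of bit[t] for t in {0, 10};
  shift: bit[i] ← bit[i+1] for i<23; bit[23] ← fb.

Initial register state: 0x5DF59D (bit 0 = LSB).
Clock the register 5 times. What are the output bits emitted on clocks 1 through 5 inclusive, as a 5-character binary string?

reg_0 = 0x5DF59D
clock 1: out=1, reg = 0x2EFACE
clock 2: out=0, reg = 0x177D67
clock 3: out=1, reg = 0x0BBEB3
clock 4: out=1, reg = 0x05DF59
clock 5: out=1, reg = 0x02EFAC

10111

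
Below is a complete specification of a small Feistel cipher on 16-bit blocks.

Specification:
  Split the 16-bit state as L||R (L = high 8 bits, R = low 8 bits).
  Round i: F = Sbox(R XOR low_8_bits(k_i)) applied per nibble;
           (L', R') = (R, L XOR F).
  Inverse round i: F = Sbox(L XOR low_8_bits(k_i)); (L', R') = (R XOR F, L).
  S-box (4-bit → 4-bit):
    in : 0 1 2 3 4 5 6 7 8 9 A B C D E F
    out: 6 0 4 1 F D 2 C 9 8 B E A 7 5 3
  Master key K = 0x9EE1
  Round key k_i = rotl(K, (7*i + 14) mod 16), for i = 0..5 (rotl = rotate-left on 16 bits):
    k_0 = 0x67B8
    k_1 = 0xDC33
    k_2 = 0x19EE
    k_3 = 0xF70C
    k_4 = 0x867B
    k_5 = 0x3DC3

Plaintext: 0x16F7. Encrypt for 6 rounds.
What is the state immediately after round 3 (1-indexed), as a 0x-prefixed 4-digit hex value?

s_0 = plaintext = 0x16F7
s_1 = Round(s_0, k_0) = 0xF7E5
s_2 = Round(s_1, k_1) = 0xE585
s_3 = Round(s_2, k_2) = 0x85CB
s_4 = Round(s_3, k_3) = 0xCB29
s_5 = Round(s_4, k_4) = 0x291F
s_6 = Round(s_5, k_5) = 0x1F53

0x85CB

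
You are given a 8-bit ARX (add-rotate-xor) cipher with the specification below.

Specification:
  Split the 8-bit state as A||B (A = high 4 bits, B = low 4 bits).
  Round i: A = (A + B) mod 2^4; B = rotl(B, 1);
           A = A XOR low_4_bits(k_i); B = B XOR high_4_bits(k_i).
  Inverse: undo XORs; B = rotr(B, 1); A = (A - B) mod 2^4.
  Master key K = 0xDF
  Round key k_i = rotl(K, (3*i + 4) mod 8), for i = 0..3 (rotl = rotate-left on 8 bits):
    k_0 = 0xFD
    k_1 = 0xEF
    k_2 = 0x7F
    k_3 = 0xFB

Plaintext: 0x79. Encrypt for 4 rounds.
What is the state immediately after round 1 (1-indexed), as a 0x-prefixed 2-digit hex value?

s_0 = plaintext = 0x79
s_1 = Round(s_0, k_0) = 0xDC
s_2 = Round(s_1, k_1) = 0x67
s_3 = Round(s_2, k_2) = 0x29
s_4 = Round(s_3, k_3) = 0x0C

0xDC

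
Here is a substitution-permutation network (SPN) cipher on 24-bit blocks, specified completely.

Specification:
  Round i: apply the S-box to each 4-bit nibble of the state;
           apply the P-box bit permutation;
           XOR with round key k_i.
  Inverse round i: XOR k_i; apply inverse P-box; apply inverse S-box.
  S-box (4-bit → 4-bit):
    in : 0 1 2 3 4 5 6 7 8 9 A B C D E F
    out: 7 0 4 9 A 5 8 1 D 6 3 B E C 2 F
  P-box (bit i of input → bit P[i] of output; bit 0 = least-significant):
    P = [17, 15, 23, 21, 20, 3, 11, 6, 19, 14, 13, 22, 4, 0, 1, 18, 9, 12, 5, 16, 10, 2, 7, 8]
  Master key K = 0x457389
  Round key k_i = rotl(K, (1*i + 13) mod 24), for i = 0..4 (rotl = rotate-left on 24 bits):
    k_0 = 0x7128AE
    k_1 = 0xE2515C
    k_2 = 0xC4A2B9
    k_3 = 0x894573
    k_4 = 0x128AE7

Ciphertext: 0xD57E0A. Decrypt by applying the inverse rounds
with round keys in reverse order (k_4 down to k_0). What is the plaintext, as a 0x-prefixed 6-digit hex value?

0x25374F

s_0 = ciphertext = 0xD57E0A
s_1 = InvRound(s_0, k_4) = 0x0C4C40
s_2 = InvRound(s_1, k_3) = 0x6DF122
s_3 = InvRound(s_2, k_2) = 0xDB0AED
s_4 = InvRound(s_3, k_1) = 0xDFAA56
s_5 = InvRound(s_4, k_0) = 0x25374F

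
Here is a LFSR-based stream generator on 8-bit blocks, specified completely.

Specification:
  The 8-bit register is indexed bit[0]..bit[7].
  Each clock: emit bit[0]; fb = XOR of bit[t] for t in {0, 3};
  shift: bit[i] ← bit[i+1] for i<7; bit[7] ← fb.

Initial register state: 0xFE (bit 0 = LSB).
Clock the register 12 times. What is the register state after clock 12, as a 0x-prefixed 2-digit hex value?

0x9C

reg_0 = 0xFE
clock 1: out=0, reg = 0xFF
clock 2: out=1, reg = 0x7F
clock 3: out=1, reg = 0x3F
clock 4: out=1, reg = 0x1F
clock 5: out=1, reg = 0x0F
clock 6: out=1, reg = 0x07
clock 7: out=1, reg = 0x83
clock 8: out=1, reg = 0xC1
clock 9: out=1, reg = 0xE0
clock 10: out=0, reg = 0x70
clock 11: out=0, reg = 0x38
clock 12: out=0, reg = 0x9C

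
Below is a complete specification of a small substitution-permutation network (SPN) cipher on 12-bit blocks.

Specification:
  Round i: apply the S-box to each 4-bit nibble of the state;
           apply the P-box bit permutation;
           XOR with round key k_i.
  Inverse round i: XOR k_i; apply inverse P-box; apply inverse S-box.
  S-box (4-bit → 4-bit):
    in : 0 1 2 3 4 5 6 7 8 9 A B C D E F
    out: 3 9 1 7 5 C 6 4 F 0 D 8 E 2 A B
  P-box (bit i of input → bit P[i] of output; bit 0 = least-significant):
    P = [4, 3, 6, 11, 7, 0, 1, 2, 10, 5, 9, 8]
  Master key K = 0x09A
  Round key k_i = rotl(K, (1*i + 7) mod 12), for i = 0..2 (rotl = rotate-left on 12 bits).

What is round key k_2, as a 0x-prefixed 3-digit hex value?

0x413

K = 0x09A
k_0 = rotl(K, (1*0+7) mod 12) = rotl(K, 7) = 0xD04
k_1 = rotl(K, (1*1+7) mod 12) = rotl(K, 8) = 0xA09
k_2 = rotl(K, (1*2+7) mod 12) = rotl(K, 9) = 0x413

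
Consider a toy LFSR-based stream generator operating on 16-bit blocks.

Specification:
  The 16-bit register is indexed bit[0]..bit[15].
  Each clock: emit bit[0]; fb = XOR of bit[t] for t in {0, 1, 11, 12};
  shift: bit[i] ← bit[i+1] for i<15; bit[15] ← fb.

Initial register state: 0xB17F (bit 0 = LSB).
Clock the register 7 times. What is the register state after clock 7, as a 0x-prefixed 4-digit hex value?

reg_0 = 0xB17F
clock 1: out=1, reg = 0xD8BF
clock 2: out=1, reg = 0x6C5F
clock 3: out=1, reg = 0xB62F
clock 4: out=1, reg = 0xDB17
clock 5: out=1, reg = 0x6D8B
clock 6: out=1, reg = 0xB6C5
clock 7: out=1, reg = 0x5B62

0x5B62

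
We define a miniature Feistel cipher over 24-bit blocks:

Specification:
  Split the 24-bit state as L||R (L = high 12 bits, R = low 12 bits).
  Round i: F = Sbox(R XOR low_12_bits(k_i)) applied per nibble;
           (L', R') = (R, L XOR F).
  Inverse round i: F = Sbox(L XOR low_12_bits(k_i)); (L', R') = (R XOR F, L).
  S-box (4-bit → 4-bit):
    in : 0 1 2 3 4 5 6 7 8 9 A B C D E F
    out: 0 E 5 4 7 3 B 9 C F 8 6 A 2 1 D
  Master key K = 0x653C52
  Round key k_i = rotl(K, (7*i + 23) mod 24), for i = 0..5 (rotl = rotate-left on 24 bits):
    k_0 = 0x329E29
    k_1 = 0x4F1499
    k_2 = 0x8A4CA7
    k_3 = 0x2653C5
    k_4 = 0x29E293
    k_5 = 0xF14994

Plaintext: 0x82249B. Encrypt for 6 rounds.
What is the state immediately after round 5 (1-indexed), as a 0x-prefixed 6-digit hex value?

0x20AD5A

s_0 = plaintext = 0x82249B
s_1 = Round(s_0, k_0) = 0x49B047
s_2 = Round(s_1, k_1) = 0x0473BA
s_3 = Round(s_2, k_2) = 0x3BADA5
s_4 = Round(s_3, k_3) = 0xDA520A
s_5 = Round(s_4, k_4) = 0x20AD5A
s_6 = Round(s_5, k_5) = 0xD5A5AB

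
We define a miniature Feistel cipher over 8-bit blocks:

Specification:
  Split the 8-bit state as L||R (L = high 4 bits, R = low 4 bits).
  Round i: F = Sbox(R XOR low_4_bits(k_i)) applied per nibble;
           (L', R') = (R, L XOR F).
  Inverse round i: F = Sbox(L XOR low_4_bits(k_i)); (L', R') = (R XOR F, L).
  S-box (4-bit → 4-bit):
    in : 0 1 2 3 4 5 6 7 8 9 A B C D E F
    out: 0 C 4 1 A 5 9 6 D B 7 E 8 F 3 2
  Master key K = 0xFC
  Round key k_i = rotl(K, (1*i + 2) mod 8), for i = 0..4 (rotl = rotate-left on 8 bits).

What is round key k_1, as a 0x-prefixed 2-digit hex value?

0xE7

K = 0xFC
k_0 = rotl(K, (1*0+2) mod 8) = rotl(K, 2) = 0xF3
k_1 = rotl(K, (1*1+2) mod 8) = rotl(K, 3) = 0xE7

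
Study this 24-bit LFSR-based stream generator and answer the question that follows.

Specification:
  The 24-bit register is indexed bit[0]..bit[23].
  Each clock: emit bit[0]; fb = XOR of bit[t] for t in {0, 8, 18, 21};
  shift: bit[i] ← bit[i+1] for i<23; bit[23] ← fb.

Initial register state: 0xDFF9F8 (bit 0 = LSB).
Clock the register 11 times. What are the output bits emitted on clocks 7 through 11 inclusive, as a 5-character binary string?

reg_0 = 0xDFF9F8
clock 1: out=0, reg = 0x6FFCFC
clock 2: out=0, reg = 0x37FE7E
clock 3: out=0, reg = 0x1BFF3F
clock 4: out=1, reg = 0x0DFF9F
clock 5: out=1, reg = 0x86FFCF
clock 6: out=1, reg = 0xC37FE7
clock 7: out=1, reg = 0x61BFF3
clock 8: out=1, reg = 0xB0DFF9
clock 9: out=1, reg = 0xD86FFC
clock 10: out=0, reg = 0xEC37FE
clock 11: out=0, reg = 0xF61BFF

11100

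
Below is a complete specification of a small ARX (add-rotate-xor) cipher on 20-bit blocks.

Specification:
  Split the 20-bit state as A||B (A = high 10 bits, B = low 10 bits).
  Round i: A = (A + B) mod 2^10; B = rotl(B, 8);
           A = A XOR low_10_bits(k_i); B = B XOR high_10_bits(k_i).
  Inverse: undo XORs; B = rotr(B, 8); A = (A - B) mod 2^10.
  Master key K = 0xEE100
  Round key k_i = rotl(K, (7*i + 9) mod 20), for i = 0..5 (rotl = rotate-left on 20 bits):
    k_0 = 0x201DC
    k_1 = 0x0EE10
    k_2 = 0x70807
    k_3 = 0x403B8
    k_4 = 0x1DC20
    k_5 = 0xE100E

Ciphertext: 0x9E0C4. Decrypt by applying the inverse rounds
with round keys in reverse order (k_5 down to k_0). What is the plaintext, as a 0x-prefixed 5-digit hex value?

s_0 = ciphertext = 0x9E0C4
s_1 = InvRound(s_0, k_5) = 0x5CD03
s_2 = InvRound(s_1, k_4) = 0xE09D1
s_3 = InvRound(s_2, k_3) = 0x3DB44
s_4 = InvRound(s_3, k_2) = 0xB5E1A
s_5 = InvRound(s_4, k_1) = 0x10486
s_6 = InvRound(s_5, k_0) = 0x61418

0x61418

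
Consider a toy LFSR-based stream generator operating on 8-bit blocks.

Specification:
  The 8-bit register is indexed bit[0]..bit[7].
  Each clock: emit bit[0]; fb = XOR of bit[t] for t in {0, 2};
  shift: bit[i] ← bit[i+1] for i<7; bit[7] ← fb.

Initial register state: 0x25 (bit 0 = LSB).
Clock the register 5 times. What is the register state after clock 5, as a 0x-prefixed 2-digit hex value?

reg_0 = 0x25
clock 1: out=1, reg = 0x12
clock 2: out=0, reg = 0x09
clock 3: out=1, reg = 0x84
clock 4: out=0, reg = 0xC2
clock 5: out=0, reg = 0x61

0x61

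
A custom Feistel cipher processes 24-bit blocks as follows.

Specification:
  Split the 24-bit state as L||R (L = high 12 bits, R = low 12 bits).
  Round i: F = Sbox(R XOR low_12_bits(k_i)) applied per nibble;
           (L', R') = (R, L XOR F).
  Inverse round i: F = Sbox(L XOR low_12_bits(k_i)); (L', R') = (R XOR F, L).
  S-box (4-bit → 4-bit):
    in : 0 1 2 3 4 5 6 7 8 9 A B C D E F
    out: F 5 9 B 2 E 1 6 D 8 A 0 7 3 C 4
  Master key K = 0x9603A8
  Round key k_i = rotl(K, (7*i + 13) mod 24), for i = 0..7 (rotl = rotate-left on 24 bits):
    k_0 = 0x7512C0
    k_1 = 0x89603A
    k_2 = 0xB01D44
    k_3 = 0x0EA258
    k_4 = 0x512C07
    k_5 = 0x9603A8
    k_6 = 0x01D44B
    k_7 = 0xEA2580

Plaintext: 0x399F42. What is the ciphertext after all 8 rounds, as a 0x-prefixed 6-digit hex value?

0xCAC03F

s_0 = plaintext = 0x399F42
s_1 = Round(s_0, k_0) = 0xF42040
s_2 = Round(s_1, k_1) = 0x040028
s_3 = Round(s_2, k_2) = 0x028357
s_4 = Round(s_3, k_3) = 0x3575DC
s_5 = Round(s_4, k_4) = 0x5DCB67
s_6 = Round(s_5, k_5) = 0xB678A8
s_7 = Round(s_6, k_6) = 0x8A8CAC
s_8 = Round(s_7, k_7) = 0xCAC03F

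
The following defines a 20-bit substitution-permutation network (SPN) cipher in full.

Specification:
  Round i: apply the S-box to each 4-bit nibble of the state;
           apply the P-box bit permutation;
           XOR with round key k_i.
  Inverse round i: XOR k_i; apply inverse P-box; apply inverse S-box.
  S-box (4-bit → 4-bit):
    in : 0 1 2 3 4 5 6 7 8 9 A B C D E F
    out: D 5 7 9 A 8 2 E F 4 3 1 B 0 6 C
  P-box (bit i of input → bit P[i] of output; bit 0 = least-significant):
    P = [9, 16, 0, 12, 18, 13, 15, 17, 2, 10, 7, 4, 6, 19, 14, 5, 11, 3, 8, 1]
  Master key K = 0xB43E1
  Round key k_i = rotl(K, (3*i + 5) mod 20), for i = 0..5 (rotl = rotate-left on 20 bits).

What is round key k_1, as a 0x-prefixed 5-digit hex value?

K = 0xB43E1
k_0 = rotl(K, (3*0+5) mod 20) = rotl(K, 5) = 0x87C36
k_1 = rotl(K, (3*1+5) mod 20) = rotl(K, 8) = 0x3E1B4

0x3E1B4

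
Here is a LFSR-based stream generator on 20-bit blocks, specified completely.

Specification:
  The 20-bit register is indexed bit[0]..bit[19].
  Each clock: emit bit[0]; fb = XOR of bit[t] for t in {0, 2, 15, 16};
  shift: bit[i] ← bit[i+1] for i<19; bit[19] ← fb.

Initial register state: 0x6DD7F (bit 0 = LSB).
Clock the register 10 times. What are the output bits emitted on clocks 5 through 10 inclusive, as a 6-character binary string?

reg_0 = 0x6DD7F
clock 1: out=1, reg = 0xB6EBF
clock 2: out=1, reg = 0xDB75F
clock 3: out=1, reg = 0x6DBAF
clock 4: out=1, reg = 0xB6DD7
clock 5: out=1, reg = 0xDB6EB
clock 6: out=1, reg = 0xEDB75
clock 7: out=1, reg = 0xF6DBA
clock 8: out=0, reg = 0xFB6DD
clock 9: out=1, reg = 0x7DB6E
clock 10: out=0, reg = 0xBEDB7

111010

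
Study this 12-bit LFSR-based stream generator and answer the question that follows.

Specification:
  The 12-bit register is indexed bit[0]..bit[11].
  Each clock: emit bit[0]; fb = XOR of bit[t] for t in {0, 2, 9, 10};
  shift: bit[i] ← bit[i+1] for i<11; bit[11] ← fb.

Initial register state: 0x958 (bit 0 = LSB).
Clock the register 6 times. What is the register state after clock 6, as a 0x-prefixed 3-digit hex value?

0xA25

reg_0 = 0x958
clock 1: out=0, reg = 0x4AC
clock 2: out=0, reg = 0x256
clock 3: out=0, reg = 0x12B
clock 4: out=1, reg = 0x895
clock 5: out=1, reg = 0x44A
clock 6: out=0, reg = 0xA25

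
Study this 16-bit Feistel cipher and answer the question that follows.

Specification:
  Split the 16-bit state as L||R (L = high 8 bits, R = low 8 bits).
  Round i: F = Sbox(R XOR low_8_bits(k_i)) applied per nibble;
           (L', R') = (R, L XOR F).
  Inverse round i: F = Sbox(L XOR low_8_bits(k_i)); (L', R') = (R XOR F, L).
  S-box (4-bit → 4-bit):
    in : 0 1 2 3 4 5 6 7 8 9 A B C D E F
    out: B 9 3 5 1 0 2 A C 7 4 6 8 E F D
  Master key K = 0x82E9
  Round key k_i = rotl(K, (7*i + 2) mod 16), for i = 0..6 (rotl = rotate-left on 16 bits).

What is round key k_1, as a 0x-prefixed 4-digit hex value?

K = 0x82E9
k_0 = rotl(K, (7*0+2) mod 16) = rotl(K, 2) = 0x0BA6
k_1 = rotl(K, (7*1+2) mod 16) = rotl(K, 9) = 0xD305

0xD305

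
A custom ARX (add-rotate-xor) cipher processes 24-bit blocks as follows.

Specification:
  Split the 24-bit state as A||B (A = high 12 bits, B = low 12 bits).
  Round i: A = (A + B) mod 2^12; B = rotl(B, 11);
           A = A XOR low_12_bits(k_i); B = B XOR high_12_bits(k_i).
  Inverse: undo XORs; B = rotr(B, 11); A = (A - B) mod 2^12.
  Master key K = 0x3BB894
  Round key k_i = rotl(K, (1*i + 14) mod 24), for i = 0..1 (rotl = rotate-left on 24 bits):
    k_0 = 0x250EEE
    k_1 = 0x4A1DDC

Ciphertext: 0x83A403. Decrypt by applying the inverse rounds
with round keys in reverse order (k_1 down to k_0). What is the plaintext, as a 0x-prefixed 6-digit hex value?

s_0 = ciphertext = 0x83A403
s_1 = InvRound(s_0, k_1) = 0x4A2144
s_2 = InvRound(s_1, k_0) = 0x424628

0x424628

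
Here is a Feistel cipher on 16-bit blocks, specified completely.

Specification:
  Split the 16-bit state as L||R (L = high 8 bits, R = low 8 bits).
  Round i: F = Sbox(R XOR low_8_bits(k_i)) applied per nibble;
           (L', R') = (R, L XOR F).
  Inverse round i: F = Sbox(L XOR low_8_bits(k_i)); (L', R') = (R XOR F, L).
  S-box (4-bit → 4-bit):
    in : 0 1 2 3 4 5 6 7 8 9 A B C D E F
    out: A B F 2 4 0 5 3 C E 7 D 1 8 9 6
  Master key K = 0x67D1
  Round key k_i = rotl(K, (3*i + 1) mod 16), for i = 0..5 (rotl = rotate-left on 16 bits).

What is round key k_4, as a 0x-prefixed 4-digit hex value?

0x2CFA

K = 0x67D1
k_0 = rotl(K, (3*0+1) mod 16) = rotl(K, 1) = 0xCFA2
k_1 = rotl(K, (3*1+1) mod 16) = rotl(K, 4) = 0x7D16
k_2 = rotl(K, (3*2+1) mod 16) = rotl(K, 7) = 0xE8B3
k_3 = rotl(K, (3*3+1) mod 16) = rotl(K, 10) = 0x459F
k_4 = rotl(K, (3*4+1) mod 16) = rotl(K, 13) = 0x2CFA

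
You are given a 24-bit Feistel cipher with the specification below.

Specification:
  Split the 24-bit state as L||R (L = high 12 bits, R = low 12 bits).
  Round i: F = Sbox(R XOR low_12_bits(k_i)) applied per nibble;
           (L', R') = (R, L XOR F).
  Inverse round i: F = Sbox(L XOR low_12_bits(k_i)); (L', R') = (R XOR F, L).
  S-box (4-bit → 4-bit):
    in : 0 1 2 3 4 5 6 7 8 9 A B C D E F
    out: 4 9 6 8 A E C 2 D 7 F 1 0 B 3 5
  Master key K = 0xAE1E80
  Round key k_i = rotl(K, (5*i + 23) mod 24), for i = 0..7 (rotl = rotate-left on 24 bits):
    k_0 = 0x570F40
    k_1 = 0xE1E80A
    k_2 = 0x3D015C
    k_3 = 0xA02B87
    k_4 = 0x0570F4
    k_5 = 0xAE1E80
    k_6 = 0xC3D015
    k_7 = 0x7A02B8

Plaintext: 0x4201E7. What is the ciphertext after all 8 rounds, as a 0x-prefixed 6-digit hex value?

0xEECB50

s_0 = plaintext = 0x4201E7
s_1 = Round(s_0, k_0) = 0x1E77D2
s_2 = Round(s_1, k_1) = 0x7D245A
s_3 = Round(s_2, k_2) = 0x45A99E
s_4 = Round(s_3, k_3) = 0x99E2CD
s_5 = Round(s_4, k_4) = 0x2CDF19
s_6 = Round(s_5, k_5) = 0xF19BBA
s_7 = Round(s_6, k_6) = 0xBBAEEC
s_8 = Round(s_7, k_7) = 0xEECB50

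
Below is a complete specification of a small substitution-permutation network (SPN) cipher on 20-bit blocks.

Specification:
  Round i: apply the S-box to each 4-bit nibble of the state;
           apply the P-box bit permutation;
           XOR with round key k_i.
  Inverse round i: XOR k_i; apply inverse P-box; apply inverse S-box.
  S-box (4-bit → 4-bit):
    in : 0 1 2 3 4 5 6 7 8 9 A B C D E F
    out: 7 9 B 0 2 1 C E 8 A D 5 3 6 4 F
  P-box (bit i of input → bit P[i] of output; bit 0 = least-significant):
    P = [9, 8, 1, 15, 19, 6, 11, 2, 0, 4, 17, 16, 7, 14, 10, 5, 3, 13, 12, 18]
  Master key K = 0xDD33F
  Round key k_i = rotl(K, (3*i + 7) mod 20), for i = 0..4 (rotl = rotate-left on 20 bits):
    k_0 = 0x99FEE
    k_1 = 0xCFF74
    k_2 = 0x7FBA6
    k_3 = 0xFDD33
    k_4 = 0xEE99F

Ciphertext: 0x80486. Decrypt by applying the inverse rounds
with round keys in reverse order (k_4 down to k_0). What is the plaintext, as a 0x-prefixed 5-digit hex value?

s_0 = ciphertext = 0x80486
s_1 = InvRound(s_0, k_4) = 0x2D0E9
s_2 = InvRound(s_1, k_3) = 0x1B90D
s_3 = InvRound(s_2, k_2) = 0x12B3B
s_4 = InvRound(s_3, k_1) = 0xAD126
s_5 = InvRound(s_4, k_0) = 0x506D5

0x506D5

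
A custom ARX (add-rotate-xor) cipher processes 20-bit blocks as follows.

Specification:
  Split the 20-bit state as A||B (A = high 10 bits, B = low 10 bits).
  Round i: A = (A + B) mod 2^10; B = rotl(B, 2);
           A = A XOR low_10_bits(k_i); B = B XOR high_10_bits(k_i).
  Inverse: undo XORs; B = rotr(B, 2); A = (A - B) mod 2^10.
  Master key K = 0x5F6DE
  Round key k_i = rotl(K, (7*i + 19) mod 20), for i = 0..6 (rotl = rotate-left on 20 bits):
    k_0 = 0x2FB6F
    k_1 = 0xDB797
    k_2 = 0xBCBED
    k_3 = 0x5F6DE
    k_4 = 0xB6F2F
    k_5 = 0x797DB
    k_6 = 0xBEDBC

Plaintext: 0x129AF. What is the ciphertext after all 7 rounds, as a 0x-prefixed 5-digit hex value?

0x1BE5D

s_0 = plaintext = 0x129AF
s_1 = Round(s_0, k_0) = 0xA5A03
s_2 = Round(s_1, k_1) = 0xC3B63
s_3 = Round(s_2, k_2) = 0x6737D
s_4 = Round(s_3, k_3) = 0xF1C8A
s_5 = Round(s_4, k_4) = 0xDF8F3
s_6 = Round(s_5, k_5) = 0xEAA29
s_7 = Round(s_6, k_6) = 0x1BE5D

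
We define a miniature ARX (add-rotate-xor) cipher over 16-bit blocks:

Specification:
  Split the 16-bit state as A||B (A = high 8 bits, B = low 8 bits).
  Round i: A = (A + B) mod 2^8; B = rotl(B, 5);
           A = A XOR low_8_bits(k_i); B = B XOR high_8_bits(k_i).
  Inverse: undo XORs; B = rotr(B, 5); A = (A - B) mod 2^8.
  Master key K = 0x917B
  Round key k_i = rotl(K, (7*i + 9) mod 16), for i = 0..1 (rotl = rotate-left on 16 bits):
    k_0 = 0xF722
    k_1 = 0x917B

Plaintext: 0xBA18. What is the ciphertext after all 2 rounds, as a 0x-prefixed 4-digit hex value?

0x9F0F

s_0 = plaintext = 0xBA18
s_1 = Round(s_0, k_0) = 0xF0F4
s_2 = Round(s_1, k_1) = 0x9F0F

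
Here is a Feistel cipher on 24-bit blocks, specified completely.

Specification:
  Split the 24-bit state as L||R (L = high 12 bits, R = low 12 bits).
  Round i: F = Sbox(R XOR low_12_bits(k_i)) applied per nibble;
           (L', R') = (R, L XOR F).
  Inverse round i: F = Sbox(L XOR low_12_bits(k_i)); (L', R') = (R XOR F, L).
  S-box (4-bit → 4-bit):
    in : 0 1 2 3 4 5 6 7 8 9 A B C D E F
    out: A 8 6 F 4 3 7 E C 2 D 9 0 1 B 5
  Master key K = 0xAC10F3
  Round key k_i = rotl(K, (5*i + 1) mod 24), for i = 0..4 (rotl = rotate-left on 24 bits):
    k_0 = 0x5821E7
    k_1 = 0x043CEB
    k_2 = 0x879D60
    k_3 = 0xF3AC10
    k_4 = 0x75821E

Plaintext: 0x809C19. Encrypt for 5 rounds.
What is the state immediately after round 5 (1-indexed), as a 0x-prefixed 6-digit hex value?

0x0D29EB

s_0 = plaintext = 0x809C19
s_1 = Round(s_0, k_0) = 0xC19952
s_2 = Round(s_1, k_1) = 0x952F8B
s_3 = Round(s_2, k_2) = 0xF8BFEB
s_4 = Round(s_3, k_3) = 0xFEB0D2
s_5 = Round(s_4, k_4) = 0x0D29EB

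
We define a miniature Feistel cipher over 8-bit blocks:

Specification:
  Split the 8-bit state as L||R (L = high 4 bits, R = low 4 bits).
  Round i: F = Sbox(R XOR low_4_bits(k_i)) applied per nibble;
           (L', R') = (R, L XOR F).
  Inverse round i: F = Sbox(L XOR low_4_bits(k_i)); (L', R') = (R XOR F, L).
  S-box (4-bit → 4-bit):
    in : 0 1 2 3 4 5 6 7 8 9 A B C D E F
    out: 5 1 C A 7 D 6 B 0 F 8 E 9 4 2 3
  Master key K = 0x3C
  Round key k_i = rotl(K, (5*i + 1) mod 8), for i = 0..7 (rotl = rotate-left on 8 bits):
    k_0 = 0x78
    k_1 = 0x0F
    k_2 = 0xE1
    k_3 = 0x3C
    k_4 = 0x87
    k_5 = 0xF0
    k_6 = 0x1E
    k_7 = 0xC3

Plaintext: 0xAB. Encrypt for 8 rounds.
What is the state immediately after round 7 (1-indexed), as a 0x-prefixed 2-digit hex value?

0xE7

s_0 = plaintext = 0xAB
s_1 = Round(s_0, k_0) = 0xB0
s_2 = Round(s_1, k_1) = 0x08
s_3 = Round(s_2, k_2) = 0x8F
s_4 = Round(s_3, k_3) = 0xF2
s_5 = Round(s_4, k_4) = 0x22
s_6 = Round(s_5, k_5) = 0x2E
s_7 = Round(s_6, k_6) = 0xE7
s_8 = Round(s_7, k_7) = 0x79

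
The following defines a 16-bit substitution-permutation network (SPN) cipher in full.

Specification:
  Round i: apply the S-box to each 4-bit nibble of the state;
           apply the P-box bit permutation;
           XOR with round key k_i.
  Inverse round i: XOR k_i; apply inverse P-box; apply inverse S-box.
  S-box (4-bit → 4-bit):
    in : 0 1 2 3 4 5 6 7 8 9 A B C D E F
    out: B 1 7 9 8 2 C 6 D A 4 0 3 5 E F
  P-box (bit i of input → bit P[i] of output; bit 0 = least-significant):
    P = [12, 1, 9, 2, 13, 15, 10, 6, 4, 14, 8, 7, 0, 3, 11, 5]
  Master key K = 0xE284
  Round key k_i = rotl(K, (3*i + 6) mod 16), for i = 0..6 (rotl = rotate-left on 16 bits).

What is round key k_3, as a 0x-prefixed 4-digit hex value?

0x7142

K = 0xE284
k_0 = rotl(K, (3*0+6) mod 16) = rotl(K, 6) = 0xA138
k_1 = rotl(K, (3*1+6) mod 16) = rotl(K, 9) = 0x09C5
k_2 = rotl(K, (3*2+6) mod 16) = rotl(K, 12) = 0x4E28
k_3 = rotl(K, (3*3+6) mod 16) = rotl(K, 15) = 0x7142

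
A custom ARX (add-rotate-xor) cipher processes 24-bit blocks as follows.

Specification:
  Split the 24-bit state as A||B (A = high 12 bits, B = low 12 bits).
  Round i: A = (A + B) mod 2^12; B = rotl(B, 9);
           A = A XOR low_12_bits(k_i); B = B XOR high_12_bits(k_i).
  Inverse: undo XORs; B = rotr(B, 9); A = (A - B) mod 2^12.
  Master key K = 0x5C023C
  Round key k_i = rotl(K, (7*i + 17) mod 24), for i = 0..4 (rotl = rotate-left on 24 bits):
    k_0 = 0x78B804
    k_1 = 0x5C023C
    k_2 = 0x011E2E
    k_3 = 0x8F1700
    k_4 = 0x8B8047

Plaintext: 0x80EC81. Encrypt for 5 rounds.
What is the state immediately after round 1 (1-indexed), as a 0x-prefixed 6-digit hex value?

0xC8B41B

s_0 = plaintext = 0x80EC81
s_1 = Round(s_0, k_0) = 0xC8B41B
s_2 = Round(s_1, k_1) = 0x29A343
s_3 = Round(s_2, k_2) = 0xBF3679
s_4 = Round(s_3, k_3) = 0x56CA3E
s_5 = Round(s_4, k_4) = 0xFED5FF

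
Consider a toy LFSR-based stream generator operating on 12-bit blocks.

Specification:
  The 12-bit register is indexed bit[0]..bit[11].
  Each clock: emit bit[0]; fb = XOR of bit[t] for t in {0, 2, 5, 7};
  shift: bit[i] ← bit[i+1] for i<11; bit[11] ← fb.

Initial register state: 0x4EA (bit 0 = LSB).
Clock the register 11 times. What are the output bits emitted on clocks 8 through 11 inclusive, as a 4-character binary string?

reg_0 = 0x4EA
clock 1: out=0, reg = 0x275
clock 2: out=1, reg = 0x93A
clock 3: out=0, reg = 0xC9D
clock 4: out=1, reg = 0xE4E
clock 5: out=0, reg = 0xF27
clock 6: out=1, reg = 0xF93
clock 7: out=1, reg = 0x7C9
clock 8: out=1, reg = 0x3E4
clock 9: out=0, reg = 0x9F2
clock 10: out=0, reg = 0x4F9
clock 11: out=1, reg = 0xA7C

1001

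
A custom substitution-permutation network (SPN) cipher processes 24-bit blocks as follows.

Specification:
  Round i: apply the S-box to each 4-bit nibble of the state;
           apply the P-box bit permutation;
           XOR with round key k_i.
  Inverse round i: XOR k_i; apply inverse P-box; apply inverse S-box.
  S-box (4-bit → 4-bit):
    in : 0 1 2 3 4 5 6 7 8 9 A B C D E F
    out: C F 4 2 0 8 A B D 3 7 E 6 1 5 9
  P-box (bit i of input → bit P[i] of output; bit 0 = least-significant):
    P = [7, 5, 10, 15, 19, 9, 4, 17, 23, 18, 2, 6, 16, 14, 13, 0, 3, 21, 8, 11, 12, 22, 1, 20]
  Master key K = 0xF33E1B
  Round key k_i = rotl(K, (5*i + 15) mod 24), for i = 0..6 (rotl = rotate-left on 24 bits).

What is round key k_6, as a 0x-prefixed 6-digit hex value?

K = 0xF33E1B
k_0 = rotl(K, (5*0+15) mod 24) = rotl(K, 15) = 0x0DF99F
k_1 = rotl(K, (5*1+15) mod 24) = rotl(K, 20) = 0xBF33E1
k_2 = rotl(K, (5*2+15) mod 24) = rotl(K, 1) = 0xE67C37
k_3 = rotl(K, (5*3+15) mod 24) = rotl(K, 6) = 0xCF86FC
k_4 = rotl(K, (5*4+15) mod 24) = rotl(K, 11) = 0xF0DF99
k_5 = rotl(K, (5*5+15) mod 24) = rotl(K, 16) = 0x1BF33E
k_6 = rotl(K, (5*6+15) mod 24) = rotl(K, 21) = 0x7E67C3

0x7E67C3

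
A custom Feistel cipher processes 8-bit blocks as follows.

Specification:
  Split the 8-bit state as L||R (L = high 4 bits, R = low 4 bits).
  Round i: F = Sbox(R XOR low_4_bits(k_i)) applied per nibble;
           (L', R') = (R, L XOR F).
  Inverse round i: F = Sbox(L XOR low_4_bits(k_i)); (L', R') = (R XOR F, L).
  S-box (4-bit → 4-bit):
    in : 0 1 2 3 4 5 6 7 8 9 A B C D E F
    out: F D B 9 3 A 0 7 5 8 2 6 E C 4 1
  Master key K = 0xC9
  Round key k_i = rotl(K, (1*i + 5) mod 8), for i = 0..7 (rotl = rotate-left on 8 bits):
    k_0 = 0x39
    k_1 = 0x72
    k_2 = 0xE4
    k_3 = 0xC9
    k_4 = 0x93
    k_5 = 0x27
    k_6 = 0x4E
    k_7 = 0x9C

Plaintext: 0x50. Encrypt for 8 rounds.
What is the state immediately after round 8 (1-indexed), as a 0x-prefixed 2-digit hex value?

s_0 = plaintext = 0x50
s_1 = Round(s_0, k_0) = 0x0D
s_2 = Round(s_1, k_1) = 0xD1
s_3 = Round(s_2, k_2) = 0x17
s_4 = Round(s_3, k_3) = 0x75
s_5 = Round(s_4, k_4) = 0x57
s_6 = Round(s_5, k_5) = 0x7A
s_7 = Round(s_6, k_6) = 0xA4
s_8 = Round(s_7, k_7) = 0x4F

0x4F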